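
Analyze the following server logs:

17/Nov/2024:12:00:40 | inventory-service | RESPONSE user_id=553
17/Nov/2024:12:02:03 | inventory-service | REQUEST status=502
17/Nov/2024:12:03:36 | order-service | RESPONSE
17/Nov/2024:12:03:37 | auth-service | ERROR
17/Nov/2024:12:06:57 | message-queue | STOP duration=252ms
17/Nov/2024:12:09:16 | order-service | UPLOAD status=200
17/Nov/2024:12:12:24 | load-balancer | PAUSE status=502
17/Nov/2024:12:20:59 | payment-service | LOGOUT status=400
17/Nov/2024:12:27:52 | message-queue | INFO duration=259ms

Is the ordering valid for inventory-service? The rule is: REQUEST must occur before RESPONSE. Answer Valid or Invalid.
Invalid

To validate ordering:

1. Required order: REQUEST → RESPONSE
2. Rule: REQUEST must occur before RESPONSE
3. Check actual order of events for inventory-service
4. Result: Invalid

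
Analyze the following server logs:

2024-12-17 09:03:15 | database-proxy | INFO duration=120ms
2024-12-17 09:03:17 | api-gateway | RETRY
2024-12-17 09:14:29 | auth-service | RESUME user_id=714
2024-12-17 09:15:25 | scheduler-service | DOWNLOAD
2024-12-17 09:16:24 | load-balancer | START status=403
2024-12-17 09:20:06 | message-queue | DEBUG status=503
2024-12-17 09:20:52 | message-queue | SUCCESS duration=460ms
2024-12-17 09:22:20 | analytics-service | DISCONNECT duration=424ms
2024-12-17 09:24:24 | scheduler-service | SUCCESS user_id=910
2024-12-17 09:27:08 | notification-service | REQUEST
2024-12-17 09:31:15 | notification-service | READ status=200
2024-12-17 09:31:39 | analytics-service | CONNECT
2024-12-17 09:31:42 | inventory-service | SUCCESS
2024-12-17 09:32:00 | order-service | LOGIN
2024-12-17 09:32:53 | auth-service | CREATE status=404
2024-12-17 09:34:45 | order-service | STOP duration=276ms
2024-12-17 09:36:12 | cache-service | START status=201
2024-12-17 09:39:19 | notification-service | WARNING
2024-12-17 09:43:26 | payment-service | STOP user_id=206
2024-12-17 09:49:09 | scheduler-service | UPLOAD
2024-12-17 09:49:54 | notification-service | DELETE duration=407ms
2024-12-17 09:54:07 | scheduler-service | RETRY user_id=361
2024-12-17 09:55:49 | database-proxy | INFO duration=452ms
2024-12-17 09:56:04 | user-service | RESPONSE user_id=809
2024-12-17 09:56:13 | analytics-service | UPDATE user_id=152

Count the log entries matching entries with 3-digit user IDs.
6

To find matching entries:

1. Pattern to match: entries with 3-digit user IDs
2. Scan each log entry for the pattern
3. Count matches: 6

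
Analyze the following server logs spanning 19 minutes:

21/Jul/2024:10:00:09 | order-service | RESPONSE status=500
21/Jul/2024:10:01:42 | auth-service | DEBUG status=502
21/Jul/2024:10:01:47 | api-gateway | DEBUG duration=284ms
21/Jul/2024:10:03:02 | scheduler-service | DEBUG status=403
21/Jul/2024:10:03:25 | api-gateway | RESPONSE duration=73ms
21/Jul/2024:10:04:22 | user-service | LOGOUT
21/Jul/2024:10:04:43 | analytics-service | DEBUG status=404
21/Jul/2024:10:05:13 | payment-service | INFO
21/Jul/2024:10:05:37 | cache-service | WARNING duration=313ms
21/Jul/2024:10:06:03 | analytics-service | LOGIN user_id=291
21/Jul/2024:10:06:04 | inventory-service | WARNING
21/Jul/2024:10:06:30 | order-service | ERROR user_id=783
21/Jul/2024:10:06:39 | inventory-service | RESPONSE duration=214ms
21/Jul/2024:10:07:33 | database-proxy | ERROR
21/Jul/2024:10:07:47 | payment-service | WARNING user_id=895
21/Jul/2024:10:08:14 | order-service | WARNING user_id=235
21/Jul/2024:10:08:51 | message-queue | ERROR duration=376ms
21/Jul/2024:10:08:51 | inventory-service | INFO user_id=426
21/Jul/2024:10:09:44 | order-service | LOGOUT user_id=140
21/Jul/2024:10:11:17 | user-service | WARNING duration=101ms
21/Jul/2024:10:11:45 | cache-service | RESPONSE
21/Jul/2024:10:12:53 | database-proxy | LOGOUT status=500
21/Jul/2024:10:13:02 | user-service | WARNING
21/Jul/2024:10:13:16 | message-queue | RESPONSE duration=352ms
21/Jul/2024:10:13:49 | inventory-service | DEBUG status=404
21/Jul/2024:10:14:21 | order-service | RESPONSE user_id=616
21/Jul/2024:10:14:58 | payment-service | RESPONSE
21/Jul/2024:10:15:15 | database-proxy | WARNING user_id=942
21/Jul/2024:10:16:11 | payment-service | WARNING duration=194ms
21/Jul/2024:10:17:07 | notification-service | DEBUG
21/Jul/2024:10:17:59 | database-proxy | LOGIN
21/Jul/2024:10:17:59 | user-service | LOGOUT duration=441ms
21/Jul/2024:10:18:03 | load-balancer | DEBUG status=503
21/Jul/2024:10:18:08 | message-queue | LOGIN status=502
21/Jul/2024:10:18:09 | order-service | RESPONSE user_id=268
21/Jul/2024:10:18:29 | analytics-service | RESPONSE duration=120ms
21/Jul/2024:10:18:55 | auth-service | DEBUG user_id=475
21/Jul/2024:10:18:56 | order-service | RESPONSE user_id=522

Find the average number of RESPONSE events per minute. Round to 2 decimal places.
0.53

To calculate the rate:

1. Count total RESPONSE events: 10
2. Total time period: 19 minutes
3. Rate = 10 / 19 = 0.53 events per minute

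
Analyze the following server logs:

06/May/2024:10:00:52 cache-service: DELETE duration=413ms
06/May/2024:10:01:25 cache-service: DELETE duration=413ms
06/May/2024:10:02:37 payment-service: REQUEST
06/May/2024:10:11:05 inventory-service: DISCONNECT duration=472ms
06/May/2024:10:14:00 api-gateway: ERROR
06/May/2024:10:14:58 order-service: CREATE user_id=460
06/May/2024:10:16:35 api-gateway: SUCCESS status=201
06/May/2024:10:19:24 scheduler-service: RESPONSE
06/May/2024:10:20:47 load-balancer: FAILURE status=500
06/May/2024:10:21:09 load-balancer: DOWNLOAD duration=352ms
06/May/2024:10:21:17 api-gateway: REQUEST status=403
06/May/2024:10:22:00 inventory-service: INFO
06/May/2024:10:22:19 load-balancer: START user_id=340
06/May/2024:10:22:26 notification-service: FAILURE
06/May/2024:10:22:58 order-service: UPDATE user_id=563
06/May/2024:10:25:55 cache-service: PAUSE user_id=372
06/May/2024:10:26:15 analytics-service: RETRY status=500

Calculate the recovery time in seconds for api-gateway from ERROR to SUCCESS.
155

To calculate recovery time:

1. Find ERROR event for api-gateway: 06/May/2024:10:14:00
2. Find next SUCCESS event for api-gateway: 06/May/2024:10:16:35
3. Recovery time: 06/May/2024:10:16:35 - 06/May/2024:10:14:00 = 155 seconds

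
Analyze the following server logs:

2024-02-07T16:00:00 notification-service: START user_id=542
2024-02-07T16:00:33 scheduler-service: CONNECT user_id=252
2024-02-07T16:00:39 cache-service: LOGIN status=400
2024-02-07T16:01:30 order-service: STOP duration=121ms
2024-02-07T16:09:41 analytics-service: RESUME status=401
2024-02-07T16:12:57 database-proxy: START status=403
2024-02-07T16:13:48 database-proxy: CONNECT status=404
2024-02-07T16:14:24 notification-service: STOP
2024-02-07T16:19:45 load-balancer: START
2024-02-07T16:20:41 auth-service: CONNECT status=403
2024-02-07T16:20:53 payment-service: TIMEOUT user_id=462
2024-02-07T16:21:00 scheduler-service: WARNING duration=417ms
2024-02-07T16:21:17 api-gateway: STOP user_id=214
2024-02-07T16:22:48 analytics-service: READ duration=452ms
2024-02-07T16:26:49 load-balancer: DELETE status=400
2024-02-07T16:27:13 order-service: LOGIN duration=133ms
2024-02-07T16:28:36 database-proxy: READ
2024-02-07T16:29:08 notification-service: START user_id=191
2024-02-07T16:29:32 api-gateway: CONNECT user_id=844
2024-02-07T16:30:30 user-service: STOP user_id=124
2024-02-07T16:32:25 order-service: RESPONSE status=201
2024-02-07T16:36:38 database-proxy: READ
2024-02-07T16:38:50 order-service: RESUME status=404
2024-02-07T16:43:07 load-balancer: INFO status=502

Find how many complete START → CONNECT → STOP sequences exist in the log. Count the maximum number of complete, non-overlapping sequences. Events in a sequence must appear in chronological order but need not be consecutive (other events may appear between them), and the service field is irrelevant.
4

To count sequences:

1. Look for pattern: START → CONNECT → STOP
2. Greedily scan the log in chronological order, matching each sequence element in turn (ignoring service)
3. Each time the full pattern completes, increment the count and restart matching from the next event
4. Complete non-overlapping sequences found: 4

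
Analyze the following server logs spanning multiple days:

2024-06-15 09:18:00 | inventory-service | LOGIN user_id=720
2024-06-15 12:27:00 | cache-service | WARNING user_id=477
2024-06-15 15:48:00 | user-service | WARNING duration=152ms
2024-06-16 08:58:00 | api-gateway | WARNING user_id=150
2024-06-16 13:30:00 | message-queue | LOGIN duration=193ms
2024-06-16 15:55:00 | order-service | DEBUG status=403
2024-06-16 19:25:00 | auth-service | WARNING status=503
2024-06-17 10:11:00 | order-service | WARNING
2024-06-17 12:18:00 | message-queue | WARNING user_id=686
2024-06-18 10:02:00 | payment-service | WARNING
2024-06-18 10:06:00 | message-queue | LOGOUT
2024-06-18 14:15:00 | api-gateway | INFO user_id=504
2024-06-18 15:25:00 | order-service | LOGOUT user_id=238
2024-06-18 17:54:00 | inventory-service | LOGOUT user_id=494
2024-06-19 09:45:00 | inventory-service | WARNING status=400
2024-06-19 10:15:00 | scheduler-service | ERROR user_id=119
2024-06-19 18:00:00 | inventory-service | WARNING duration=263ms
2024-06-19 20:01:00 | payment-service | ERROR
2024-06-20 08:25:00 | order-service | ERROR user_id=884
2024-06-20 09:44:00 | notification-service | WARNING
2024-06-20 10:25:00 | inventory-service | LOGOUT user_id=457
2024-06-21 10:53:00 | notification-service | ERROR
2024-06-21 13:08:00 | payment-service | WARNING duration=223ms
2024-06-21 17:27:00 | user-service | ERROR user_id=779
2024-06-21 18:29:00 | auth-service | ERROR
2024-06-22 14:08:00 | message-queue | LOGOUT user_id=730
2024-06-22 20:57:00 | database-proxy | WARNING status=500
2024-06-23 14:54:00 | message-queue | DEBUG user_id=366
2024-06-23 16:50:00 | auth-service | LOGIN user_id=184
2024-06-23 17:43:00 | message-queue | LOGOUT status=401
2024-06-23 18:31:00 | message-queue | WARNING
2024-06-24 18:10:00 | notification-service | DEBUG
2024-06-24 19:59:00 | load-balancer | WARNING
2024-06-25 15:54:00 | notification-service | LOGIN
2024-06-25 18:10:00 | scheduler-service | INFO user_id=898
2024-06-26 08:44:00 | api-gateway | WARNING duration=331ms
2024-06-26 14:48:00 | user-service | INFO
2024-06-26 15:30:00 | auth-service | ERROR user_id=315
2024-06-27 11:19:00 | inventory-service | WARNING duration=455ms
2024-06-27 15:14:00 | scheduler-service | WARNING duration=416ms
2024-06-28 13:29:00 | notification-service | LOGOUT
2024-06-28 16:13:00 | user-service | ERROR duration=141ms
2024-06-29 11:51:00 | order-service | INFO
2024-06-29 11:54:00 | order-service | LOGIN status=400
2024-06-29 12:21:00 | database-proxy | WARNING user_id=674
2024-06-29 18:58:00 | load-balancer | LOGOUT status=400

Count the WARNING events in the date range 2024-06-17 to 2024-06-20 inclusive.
6

To filter by date range:

1. Date range: 2024-06-17 through 2024-06-20, both dates inclusive
2. Filter for WARNING events whose date falls in this range
3. Count matching events: 6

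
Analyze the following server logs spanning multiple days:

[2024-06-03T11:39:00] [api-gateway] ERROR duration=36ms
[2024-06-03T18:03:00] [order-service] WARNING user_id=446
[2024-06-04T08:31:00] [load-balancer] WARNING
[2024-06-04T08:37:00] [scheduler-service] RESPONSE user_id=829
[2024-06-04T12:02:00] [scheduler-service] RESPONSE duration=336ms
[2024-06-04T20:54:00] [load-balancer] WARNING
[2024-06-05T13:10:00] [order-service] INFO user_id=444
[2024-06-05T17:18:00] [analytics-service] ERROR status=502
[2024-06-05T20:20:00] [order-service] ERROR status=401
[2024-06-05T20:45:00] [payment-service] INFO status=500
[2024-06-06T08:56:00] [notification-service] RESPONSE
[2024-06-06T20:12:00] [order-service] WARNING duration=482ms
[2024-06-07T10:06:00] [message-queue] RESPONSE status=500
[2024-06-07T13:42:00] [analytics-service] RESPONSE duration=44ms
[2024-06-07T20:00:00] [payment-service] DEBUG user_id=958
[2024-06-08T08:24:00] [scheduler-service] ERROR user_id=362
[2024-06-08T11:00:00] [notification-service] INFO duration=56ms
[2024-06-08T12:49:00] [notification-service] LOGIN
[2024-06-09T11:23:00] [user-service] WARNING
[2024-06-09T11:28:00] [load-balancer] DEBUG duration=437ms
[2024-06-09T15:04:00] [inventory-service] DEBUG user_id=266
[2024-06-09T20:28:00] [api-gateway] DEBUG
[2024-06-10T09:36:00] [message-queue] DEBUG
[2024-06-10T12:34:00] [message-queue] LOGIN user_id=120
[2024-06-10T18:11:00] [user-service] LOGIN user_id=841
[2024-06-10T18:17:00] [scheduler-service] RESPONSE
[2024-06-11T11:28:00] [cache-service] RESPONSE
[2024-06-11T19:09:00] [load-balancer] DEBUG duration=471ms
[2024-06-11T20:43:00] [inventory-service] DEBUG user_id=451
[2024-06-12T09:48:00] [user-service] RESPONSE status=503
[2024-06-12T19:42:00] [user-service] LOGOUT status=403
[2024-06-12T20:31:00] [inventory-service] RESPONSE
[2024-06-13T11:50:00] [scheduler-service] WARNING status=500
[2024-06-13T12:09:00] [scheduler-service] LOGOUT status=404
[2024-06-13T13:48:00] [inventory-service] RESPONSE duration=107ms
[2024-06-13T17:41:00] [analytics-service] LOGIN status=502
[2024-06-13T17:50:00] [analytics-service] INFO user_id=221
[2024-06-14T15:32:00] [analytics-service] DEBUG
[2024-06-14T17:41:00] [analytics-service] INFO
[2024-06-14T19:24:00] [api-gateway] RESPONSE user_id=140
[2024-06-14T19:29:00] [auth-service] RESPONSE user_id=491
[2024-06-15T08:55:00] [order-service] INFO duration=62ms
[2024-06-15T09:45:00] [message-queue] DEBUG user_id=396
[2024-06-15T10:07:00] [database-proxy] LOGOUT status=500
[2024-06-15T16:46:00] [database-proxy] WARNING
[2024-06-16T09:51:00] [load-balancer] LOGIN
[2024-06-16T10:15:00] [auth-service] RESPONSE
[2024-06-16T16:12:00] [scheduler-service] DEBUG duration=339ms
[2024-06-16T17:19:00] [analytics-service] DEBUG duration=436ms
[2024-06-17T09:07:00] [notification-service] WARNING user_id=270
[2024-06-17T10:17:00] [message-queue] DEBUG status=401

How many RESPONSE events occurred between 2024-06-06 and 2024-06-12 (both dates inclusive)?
7

To filter by date range:

1. Date range: 2024-06-06 through 2024-06-12, both dates inclusive
2. Filter for RESPONSE events whose date falls in this range
3. Count matching events: 7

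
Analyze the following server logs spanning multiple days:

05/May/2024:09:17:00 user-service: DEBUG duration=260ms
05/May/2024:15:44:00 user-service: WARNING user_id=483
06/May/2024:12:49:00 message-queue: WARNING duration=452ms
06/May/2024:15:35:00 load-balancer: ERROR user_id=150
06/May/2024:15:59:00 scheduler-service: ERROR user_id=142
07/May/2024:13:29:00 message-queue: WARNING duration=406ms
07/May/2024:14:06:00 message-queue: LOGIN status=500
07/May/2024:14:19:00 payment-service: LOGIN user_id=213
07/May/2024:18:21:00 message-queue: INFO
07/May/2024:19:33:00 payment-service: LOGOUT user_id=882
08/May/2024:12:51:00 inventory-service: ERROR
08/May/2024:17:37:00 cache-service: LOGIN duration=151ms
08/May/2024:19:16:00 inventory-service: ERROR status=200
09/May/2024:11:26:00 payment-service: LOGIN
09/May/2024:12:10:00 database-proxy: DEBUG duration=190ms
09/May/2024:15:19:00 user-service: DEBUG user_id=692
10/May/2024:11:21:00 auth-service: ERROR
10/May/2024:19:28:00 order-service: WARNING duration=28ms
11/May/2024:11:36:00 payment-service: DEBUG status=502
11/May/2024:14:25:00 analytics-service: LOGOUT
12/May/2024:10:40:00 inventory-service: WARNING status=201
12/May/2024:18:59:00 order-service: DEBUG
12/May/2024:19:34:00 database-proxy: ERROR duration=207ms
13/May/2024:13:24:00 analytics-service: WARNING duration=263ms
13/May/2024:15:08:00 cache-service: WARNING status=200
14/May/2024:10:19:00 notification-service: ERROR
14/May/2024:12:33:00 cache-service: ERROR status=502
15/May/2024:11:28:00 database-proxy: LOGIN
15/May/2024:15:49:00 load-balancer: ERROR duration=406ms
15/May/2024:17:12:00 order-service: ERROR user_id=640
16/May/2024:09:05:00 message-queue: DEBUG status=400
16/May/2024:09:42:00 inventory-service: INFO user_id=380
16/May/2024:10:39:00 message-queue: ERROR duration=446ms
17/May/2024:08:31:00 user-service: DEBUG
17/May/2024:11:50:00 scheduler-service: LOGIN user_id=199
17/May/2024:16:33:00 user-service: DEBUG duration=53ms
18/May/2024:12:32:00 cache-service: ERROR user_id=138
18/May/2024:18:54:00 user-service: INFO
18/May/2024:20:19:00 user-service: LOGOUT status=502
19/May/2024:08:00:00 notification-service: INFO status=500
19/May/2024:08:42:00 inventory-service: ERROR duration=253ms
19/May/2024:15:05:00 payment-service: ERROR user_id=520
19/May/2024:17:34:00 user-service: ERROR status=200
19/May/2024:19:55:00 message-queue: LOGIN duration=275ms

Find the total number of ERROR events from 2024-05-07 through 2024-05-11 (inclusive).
3

To filter by date range:

1. Date range: 2024-05-07 through 2024-05-11, both dates inclusive
2. Filter for ERROR events whose date falls in this range
3. Count matching events: 3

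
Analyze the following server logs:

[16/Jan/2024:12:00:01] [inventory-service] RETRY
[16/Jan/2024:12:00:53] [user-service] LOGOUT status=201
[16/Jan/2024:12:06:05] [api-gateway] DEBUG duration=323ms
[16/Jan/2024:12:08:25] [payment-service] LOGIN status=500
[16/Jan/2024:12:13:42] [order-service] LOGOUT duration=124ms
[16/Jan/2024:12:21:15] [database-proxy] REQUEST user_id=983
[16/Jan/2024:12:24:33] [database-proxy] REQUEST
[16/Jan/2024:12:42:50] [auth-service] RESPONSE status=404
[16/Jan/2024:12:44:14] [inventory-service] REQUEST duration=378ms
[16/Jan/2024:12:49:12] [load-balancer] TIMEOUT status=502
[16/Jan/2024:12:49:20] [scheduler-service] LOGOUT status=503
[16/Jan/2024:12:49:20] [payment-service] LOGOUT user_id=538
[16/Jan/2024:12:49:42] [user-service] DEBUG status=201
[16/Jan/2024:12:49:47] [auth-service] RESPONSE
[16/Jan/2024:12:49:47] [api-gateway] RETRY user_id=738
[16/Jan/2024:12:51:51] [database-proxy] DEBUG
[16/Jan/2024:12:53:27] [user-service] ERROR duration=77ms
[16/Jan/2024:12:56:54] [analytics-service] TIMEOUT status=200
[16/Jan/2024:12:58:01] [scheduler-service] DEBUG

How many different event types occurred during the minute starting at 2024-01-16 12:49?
5

To count unique event types:

1. Filter events in the minute starting at 2024-01-16 12:49
2. Extract event types from matching entries
3. Count unique types: 5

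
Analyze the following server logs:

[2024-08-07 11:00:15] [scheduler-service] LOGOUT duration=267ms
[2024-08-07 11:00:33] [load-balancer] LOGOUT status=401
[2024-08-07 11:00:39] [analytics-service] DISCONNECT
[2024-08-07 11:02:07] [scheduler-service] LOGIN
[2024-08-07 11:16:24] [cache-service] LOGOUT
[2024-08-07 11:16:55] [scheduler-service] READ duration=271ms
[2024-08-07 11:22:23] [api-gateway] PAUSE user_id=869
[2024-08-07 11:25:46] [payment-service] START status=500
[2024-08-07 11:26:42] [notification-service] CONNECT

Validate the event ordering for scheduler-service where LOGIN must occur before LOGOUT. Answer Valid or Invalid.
Invalid

To validate ordering:

1. Required order: LOGIN → LOGOUT
2. Rule: LOGIN must occur before LOGOUT
3. Check actual order of events for scheduler-service
4. Result: Invalid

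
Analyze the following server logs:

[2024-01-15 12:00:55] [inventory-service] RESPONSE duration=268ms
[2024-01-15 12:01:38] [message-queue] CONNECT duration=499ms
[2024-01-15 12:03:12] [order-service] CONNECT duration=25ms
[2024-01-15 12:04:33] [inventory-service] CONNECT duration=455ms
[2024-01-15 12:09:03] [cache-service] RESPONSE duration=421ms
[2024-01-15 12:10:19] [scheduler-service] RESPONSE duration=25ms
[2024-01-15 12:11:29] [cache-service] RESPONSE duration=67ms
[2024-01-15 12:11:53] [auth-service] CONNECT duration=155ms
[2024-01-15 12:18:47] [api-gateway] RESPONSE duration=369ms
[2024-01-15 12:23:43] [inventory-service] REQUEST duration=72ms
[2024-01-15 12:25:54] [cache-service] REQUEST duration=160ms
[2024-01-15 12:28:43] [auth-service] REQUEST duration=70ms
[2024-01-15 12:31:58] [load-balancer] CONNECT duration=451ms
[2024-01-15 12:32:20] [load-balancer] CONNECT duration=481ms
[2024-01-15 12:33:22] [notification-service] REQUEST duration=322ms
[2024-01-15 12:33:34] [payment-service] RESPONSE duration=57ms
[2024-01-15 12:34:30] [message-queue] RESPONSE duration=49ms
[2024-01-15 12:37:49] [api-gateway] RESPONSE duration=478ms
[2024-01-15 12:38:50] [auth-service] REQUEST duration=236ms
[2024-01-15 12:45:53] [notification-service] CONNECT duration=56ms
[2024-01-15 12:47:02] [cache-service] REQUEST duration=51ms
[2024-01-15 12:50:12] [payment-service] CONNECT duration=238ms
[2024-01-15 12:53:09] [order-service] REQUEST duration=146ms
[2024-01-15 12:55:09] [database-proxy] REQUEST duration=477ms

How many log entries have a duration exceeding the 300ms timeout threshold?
9

To count timeouts:

1. Threshold: 300ms
2. Extract duration from each log entry
3. Count entries where duration > 300
4. Timeout count: 9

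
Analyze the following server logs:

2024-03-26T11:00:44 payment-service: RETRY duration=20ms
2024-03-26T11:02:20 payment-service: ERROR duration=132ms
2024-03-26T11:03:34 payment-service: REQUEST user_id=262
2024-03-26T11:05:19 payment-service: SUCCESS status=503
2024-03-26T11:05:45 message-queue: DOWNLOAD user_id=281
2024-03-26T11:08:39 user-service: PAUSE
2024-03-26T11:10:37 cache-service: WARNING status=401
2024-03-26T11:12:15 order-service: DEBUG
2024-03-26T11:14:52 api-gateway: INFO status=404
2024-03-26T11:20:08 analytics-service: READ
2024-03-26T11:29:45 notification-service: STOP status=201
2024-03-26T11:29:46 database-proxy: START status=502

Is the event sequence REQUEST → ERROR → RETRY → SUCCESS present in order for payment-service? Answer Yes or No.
No

To verify sequence order:

1. Find all events in sequence REQUEST → ERROR → RETRY → SUCCESS for payment-service
2. Extract their timestamps
3. Check if timestamps are in ascending order
4. Result: No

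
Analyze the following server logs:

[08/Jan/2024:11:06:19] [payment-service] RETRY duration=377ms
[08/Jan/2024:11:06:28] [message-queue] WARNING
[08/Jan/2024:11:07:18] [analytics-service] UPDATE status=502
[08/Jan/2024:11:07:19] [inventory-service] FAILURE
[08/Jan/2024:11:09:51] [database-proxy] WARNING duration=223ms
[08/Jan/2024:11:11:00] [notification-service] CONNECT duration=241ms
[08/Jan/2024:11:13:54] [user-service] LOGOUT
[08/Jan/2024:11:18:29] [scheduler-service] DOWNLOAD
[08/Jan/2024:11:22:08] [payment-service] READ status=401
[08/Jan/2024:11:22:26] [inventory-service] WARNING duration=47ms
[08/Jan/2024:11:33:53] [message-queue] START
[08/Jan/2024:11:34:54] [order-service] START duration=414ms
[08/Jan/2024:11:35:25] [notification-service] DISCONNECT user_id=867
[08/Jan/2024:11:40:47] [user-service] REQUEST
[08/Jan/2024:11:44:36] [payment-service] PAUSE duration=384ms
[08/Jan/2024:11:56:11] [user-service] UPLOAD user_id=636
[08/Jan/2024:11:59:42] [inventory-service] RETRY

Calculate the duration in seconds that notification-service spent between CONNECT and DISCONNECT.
1465

To calculate state duration:

1. Find CONNECT event for notification-service: 08/Jan/2024:11:11:00
2. Find DISCONNECT event for notification-service: 08/Jan/2024:11:35:25
3. Calculate duration: 08/Jan/2024:11:35:25 - 08/Jan/2024:11:11:00 = 1465 seconds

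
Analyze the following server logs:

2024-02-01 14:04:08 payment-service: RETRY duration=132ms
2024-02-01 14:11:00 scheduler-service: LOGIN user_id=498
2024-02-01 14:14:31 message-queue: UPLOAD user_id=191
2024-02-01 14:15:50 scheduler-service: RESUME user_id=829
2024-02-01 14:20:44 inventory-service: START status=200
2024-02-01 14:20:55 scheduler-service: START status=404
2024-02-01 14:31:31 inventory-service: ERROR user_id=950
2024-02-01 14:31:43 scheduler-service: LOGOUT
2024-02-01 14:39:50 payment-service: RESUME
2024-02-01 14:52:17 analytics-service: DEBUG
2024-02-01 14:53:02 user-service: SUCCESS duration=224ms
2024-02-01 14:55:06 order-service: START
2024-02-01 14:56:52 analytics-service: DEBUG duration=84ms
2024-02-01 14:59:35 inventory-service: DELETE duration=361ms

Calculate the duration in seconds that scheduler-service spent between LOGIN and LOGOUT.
1243

To calculate state duration:

1. Find LOGIN event for scheduler-service: 2024-02-01 14:11:00
2. Find LOGOUT event for scheduler-service: 2024-02-01 14:31:43
3. Calculate duration: 2024-02-01 14:31:43 - 2024-02-01 14:11:00 = 1243 seconds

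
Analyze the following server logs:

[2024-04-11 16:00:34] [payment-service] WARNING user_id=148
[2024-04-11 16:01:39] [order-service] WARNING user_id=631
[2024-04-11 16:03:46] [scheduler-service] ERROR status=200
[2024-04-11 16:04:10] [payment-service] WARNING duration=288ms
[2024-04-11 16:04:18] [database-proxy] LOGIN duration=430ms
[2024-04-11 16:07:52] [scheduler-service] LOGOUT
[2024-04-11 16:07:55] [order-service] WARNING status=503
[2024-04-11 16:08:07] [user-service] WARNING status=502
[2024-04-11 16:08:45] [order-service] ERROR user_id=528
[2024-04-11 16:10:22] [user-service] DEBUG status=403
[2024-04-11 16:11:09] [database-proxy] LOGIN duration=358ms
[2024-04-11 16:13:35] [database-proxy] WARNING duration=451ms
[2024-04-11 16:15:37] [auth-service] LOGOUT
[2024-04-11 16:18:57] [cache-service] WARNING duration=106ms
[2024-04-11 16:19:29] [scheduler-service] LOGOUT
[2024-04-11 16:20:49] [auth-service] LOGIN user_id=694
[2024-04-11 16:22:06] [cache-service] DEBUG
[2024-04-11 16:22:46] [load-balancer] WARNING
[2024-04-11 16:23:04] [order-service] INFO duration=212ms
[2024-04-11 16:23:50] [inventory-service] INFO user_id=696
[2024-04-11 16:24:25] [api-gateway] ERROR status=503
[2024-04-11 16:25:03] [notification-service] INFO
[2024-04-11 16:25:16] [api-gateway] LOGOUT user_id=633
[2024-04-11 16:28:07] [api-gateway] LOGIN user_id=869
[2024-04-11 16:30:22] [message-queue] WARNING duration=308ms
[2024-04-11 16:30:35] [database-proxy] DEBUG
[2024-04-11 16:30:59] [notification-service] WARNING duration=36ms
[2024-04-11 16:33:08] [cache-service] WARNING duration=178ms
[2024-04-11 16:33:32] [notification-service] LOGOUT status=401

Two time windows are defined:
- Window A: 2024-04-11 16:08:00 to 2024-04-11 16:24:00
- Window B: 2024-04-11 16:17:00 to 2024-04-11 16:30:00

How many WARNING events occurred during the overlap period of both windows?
2

To find overlap events:

1. Window A: 2024-04-11 16:08:00 to 2024-04-11 16:24:00
2. Window B: 2024-04-11 16:17:00 to 2024-04-11 16:30:00
3. Overlap period: 2024-04-11 16:17:00 to 2024-04-11 16:24:00
4. Count WARNING events in overlap: 2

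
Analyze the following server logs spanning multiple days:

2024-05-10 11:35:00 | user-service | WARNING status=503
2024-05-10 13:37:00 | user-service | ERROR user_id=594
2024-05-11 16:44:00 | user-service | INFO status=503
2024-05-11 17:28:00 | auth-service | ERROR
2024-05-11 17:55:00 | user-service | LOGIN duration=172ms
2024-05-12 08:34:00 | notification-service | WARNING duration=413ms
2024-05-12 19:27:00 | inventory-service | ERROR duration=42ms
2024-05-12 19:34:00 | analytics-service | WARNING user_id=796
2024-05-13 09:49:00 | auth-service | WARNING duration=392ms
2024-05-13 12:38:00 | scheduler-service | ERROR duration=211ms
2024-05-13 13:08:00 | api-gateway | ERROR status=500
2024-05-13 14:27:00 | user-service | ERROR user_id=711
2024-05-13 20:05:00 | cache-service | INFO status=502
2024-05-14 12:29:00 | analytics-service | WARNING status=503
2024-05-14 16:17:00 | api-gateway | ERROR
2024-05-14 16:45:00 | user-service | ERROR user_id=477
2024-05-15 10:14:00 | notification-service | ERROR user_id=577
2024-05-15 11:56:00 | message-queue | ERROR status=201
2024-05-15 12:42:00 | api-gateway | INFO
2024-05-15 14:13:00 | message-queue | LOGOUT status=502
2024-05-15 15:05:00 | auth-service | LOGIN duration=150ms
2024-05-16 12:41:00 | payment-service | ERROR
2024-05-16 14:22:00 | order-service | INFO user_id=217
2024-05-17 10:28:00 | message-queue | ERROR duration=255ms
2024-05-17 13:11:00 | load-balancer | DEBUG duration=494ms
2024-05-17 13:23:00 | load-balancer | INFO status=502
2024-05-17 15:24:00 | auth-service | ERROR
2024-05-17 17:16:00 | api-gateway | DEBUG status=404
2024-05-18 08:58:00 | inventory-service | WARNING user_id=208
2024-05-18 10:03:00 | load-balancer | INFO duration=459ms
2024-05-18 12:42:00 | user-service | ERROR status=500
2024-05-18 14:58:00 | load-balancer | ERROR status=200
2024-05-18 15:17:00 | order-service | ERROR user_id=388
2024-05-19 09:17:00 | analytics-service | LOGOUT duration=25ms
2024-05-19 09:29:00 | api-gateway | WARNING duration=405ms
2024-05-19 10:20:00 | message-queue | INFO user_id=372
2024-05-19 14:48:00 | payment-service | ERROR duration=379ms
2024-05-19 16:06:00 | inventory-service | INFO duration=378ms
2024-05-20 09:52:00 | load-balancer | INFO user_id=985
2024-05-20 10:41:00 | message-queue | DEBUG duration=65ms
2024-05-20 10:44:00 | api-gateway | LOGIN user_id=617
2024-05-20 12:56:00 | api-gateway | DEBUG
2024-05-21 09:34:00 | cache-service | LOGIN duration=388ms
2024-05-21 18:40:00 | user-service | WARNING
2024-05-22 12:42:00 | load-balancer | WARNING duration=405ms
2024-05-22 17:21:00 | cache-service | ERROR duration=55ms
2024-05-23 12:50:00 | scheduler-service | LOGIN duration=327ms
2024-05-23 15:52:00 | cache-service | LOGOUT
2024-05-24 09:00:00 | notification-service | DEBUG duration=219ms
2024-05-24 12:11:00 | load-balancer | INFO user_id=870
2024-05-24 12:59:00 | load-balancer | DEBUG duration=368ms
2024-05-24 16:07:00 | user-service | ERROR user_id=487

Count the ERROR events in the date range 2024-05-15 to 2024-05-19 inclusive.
9

To filter by date range:

1. Date range: 2024-05-15 through 2024-05-19, both dates inclusive
2. Filter for ERROR events whose date falls in this range
3. Count matching events: 9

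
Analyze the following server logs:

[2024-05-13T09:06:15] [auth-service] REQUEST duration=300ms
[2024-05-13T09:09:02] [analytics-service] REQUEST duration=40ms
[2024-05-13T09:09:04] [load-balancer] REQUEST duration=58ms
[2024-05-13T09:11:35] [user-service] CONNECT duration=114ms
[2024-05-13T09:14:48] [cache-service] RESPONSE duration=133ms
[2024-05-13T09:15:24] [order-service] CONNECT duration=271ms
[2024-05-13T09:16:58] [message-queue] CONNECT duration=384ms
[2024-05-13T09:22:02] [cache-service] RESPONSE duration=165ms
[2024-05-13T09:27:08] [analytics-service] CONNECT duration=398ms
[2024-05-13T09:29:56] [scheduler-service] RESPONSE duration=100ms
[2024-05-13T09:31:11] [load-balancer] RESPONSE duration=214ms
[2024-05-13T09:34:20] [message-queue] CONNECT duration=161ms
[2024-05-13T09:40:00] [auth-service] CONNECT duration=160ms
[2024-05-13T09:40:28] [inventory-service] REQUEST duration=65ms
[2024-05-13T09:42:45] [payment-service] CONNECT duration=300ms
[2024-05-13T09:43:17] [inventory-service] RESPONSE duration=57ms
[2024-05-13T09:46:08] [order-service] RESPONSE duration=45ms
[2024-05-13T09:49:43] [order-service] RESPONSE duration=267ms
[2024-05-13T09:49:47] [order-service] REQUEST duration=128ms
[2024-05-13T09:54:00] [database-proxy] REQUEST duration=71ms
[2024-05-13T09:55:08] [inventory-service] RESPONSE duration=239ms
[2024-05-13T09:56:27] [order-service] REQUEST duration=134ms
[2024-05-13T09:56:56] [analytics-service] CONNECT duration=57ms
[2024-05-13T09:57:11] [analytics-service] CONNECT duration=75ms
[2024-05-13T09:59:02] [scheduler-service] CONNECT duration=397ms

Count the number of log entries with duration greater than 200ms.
9

To count timeouts:

1. Threshold: 200ms
2. Extract duration from each log entry
3. Count entries where duration > 200
4. Timeout count: 9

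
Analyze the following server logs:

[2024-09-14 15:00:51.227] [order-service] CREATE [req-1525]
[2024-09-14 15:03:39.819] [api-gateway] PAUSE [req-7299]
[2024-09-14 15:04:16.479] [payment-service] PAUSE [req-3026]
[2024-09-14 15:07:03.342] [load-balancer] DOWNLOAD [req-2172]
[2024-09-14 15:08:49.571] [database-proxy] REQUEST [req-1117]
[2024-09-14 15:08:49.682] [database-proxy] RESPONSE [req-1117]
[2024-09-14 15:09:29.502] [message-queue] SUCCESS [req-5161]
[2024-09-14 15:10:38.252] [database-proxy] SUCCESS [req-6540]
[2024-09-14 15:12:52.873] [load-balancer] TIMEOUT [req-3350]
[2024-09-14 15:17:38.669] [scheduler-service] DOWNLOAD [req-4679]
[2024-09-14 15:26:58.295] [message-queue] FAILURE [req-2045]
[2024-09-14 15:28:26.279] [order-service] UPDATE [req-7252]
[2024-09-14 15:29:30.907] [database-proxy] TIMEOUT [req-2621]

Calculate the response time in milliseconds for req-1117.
111

To calculate latency:

1. Find REQUEST with id req-1117: 2024-09-14 15:08:49.571
2. Find RESPONSE with id req-1117: 2024-09-14 15:08:49.682
3. Latency: 2024-09-14 15:08:49.682 - 2024-09-14 15:08:49.571 = 111ms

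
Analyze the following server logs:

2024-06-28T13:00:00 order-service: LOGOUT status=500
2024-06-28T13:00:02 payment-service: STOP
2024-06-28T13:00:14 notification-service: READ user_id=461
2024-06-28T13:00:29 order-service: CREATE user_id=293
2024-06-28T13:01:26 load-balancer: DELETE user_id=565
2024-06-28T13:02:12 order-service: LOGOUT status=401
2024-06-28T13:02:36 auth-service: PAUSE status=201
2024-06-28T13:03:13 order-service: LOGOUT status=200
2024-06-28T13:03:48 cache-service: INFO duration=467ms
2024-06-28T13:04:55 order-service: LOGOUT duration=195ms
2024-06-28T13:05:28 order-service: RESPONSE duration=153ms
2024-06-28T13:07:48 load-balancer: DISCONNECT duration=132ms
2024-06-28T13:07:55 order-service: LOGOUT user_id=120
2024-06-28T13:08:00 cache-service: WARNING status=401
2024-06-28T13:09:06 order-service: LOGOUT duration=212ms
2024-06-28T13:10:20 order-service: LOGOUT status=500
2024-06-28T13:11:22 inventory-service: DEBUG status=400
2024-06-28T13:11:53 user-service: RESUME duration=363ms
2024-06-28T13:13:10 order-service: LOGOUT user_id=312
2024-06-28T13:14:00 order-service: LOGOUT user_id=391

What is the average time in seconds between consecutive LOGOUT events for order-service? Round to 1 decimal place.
105.0

To calculate average interval:

1. Find all LOGOUT events for order-service in order
2. Calculate time gaps between consecutive events
3. Compute mean of gaps: 840 / 8 = 105.0 seconds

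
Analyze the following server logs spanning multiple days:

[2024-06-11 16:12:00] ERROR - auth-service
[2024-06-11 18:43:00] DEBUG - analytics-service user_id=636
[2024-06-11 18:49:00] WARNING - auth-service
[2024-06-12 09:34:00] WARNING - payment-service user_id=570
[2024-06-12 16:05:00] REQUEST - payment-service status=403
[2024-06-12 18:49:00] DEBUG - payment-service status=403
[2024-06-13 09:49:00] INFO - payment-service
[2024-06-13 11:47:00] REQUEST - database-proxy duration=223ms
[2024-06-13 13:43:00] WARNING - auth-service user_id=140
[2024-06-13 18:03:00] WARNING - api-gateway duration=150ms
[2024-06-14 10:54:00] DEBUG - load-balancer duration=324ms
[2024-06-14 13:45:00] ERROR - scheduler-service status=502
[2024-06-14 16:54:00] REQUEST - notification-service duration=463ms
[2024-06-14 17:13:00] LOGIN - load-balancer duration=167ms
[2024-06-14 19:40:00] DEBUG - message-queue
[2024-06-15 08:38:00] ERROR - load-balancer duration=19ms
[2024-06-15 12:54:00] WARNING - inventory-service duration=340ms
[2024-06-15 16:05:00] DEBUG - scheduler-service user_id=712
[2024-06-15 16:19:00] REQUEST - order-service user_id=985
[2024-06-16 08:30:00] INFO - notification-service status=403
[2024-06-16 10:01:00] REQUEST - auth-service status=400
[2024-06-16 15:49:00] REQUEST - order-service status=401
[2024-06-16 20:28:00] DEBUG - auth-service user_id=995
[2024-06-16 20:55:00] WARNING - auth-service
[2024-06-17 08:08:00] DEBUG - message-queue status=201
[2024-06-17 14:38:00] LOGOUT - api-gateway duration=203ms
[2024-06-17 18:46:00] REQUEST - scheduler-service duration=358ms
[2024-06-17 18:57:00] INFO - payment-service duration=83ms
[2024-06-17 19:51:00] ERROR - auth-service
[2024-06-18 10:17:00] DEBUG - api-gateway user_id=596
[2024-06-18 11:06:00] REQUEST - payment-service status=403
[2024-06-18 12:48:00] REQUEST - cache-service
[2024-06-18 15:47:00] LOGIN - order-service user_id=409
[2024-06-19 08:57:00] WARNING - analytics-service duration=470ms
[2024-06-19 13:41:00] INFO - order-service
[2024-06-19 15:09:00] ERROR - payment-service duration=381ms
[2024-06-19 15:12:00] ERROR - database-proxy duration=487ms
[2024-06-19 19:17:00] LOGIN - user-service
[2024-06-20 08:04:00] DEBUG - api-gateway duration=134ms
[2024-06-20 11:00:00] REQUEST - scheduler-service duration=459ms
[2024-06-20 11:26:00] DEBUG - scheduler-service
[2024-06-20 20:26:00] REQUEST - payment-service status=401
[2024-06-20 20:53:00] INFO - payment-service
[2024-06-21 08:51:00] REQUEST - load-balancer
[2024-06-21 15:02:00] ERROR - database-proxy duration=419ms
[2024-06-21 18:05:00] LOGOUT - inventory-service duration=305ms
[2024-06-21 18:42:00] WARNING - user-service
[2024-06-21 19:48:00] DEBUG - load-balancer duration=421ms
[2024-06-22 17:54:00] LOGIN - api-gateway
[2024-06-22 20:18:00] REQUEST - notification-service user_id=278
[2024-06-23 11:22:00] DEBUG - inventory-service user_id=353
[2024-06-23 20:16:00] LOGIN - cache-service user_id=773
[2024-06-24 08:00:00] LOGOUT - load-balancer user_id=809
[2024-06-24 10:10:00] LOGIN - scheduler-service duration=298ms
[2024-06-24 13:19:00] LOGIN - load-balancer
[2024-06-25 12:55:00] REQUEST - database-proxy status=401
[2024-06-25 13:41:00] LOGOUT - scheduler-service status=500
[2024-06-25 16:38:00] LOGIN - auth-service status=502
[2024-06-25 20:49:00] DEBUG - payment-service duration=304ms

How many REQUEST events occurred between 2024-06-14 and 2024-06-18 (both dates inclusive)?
7

To filter by date range:

1. Date range: 2024-06-14 through 2024-06-18, both dates inclusive
2. Filter for REQUEST events whose date falls in this range
3. Count matching events: 7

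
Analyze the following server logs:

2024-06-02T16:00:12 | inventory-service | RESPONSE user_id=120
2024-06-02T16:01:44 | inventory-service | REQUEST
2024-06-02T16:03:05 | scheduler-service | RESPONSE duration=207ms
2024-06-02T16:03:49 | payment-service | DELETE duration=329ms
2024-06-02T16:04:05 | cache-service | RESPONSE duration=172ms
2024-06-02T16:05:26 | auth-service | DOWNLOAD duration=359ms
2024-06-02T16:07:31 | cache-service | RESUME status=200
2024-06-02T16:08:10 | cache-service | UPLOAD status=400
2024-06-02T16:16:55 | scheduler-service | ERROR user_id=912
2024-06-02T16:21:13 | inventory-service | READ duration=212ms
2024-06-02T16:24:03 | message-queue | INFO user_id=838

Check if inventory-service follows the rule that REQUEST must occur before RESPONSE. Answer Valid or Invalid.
Invalid

To validate ordering:

1. Required order: REQUEST → RESPONSE
2. Rule: REQUEST must occur before RESPONSE
3. Check actual order of events for inventory-service
4. Result: Invalid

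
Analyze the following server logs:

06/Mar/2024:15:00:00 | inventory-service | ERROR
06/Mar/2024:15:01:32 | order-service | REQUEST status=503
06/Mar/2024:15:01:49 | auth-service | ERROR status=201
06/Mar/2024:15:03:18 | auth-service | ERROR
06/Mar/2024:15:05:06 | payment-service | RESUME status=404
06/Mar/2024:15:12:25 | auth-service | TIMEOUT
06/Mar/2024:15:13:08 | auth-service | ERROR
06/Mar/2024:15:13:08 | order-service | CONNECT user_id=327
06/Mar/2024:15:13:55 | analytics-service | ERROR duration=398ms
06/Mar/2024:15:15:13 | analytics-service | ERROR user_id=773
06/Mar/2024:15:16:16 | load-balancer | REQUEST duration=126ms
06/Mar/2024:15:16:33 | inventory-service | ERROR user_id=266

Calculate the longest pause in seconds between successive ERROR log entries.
590

To find the longest gap:

1. Extract all ERROR events in chronological order
2. Calculate time differences between consecutive events
3. Find the maximum difference
4. Longest gap: 590 seconds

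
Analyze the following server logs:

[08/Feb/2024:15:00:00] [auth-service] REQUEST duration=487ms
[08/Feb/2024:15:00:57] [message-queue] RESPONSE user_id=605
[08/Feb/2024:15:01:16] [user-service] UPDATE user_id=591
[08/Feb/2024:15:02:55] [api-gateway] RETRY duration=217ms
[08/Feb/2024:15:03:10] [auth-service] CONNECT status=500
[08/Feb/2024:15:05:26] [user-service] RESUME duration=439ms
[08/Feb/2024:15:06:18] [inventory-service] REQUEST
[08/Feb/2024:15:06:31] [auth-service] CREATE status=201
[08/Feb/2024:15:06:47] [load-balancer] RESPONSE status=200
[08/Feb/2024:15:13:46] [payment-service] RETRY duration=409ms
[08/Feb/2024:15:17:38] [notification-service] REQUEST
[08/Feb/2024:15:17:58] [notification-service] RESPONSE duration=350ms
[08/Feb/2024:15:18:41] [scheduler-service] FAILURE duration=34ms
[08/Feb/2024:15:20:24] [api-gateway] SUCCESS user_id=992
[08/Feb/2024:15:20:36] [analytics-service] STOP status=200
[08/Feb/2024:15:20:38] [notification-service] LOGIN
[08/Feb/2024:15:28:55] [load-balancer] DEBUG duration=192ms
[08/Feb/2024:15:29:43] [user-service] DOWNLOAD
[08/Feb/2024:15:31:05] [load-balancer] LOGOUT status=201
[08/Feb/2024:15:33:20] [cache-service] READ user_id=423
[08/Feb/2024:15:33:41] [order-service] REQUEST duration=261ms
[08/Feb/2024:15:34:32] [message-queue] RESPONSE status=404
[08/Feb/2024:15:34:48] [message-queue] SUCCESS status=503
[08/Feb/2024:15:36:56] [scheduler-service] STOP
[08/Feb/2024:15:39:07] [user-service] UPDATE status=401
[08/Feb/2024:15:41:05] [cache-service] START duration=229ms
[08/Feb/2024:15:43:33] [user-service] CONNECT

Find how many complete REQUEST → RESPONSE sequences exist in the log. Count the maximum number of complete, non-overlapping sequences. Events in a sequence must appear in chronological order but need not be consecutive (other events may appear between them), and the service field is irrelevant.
4

To count sequences:

1. Look for pattern: REQUEST → RESPONSE
2. Greedily scan the log in chronological order, matching each sequence element in turn (ignoring service)
3. Each time the full pattern completes, increment the count and restart matching from the next event
4. Complete non-overlapping sequences found: 4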